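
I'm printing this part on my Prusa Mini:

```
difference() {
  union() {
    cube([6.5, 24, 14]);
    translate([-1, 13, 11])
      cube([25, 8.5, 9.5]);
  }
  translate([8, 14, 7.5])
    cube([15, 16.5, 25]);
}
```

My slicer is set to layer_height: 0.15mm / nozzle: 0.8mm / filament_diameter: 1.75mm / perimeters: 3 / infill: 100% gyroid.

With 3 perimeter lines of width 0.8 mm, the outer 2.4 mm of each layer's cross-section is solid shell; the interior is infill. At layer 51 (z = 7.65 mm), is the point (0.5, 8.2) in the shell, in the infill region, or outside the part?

shell

At z = 7.65 mm: the cube is present — its section is the full 6.5×24 rectangle; the cube at (-1, 13) is absent (z outside [11, 20.5]); Merging all regions: only the 6.5×24 cube is present, so the union is just that shape — 1 connected region; the cube at (8, 14) is present — its section is the full 15×16.5 rectangle; After the difference (first − rest): starting from the result so far, the 15×16.5 cube at (8, 14) misses the remaining region (no effect) — 1 connected region. Overall, the cross-section is a single solid region. The nearest boundary edge runs (0.00, 0.00)→(0.00, 24.00); distance from the point to it = 0.50 mm. The point is inside the cross-section, 0.50 mm from the nearest boundary — within the 2.4 mm shell band (3 × 0.8).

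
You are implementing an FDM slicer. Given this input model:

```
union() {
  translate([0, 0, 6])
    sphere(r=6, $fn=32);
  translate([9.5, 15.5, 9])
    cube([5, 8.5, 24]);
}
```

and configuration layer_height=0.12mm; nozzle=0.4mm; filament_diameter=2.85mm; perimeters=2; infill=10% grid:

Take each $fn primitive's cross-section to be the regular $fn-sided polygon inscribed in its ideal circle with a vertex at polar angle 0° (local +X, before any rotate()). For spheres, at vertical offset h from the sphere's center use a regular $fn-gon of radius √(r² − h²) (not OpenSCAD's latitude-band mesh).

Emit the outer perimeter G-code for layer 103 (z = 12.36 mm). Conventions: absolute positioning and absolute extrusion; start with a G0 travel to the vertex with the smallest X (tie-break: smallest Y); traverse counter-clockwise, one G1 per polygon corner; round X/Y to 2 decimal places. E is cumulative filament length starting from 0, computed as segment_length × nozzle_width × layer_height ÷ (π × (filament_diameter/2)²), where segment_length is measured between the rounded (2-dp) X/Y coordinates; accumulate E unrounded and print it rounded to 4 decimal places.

At z = 12.36 mm: the sphere does not reach this height (|z−center|=6.360 > r=6); the cube at (9.5, 15.5) is present — its section is the full 5×8.5 rectangle; Merging all regions: only the 5×8.5 cube at (9.5, 15.5) is present, so the union is just that shape — 1 connected region. The outline is a single polygon with 4 vertices. Extrusion per mm of travel: 0.4 × 0.12 / (π × 1.425²) = 0.007524. Accumulating E over each segment gives final E = 0.2032.

G0 X9.50 Y15.50 Z12.36
G1 X14.50 Y15.50 E0.0376
G1 X14.50 Y24.00 E0.1016
G1 X9.50 Y24.00 E0.1392
G1 X9.50 Y15.50 E0.2032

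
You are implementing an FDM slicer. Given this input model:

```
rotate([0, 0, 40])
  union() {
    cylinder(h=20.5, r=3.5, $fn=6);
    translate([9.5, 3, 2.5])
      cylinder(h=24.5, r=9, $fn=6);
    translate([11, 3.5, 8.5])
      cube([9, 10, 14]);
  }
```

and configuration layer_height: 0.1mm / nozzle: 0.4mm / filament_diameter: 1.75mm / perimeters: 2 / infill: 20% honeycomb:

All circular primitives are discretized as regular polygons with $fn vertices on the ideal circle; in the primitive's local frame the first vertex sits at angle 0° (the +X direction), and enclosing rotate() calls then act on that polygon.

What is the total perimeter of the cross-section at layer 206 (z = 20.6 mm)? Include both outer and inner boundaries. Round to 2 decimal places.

At z = 20.6 mm: the cylinder is not intersected at this z (z outside [0, 20.5]); the r=9 cylinder at (9.5, 3) contributes a regular 6-gon of circumradius 9 (perimeter = 2·6·9.000·sin(180°/6) = 54.00 mm); the 9×10 cube at (11, 3.5) contributes its full rectangle (perimeter 38.00 mm); Combining (union): the regions partially overlap (shared area 37.24 mm²), so the edge portions inside another operand are dropped and the merged outline is re-measured after clipping — boundary = 66.07 mm; (rotated 40° about Z; rotation is an isometry so areas/perimeters/island counts are preserved). Overall, the cross-section is a single solid region. Total boundary length (outer) = 66.07 mm.

66.07 mm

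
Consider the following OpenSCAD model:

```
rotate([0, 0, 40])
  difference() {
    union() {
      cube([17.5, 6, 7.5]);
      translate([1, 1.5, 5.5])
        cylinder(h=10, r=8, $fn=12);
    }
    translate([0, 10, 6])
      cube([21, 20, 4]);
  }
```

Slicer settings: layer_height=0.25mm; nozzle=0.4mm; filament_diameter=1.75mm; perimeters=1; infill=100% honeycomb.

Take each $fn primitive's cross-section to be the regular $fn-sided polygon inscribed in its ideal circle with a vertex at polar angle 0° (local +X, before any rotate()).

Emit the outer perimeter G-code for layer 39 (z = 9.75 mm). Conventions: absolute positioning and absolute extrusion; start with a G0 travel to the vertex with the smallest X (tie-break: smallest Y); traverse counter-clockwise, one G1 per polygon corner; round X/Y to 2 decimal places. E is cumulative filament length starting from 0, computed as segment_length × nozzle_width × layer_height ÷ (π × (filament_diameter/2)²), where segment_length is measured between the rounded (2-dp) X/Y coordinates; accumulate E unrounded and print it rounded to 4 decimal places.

At z = 9.75 mm: the cube is absent (z outside [0, 7.5]); the r=8 cylinder at (1, 1.5) gives a regular 12-gon of circumradius 8 (constant along its height); Merging all regions: only the r=8 cylinder at (1, 1.5) is present, so the union is just that shape — 1 connected region; the 21×20 cube at (0, 10) contributes its full rectangle; Taking the first minus the rest: starting from that combined region, the 21×20 cube at (0, 10) misses the remaining region (no effect) — 1 connected region; (whole slice rotated 40° about Z — lengths, areas and connectivity unchanged). The outline is a single polygon with 12 vertices. Extrusion per mm of travel: 0.4 × 0.25 / (π × 0.875²) = 0.041575. Accumulating E over each segment gives final E = 2.0663.

G0 X-8.08 Y0.40 Z9.75
G1 X-6.33 Y-3.35 E0.1720
G1 X-2.93 Y-5.73 E0.3446
G1 X1.19 Y-6.09 E0.5165
G1 X4.94 Y-4.34 E0.6886
G1 X7.32 Y-0.94 E0.8611
G1 X7.68 Y3.18 E1.0331
G1 X5.93 Y6.93 E1.2051
G1 X2.54 Y9.31 E1.3773
G1 X-1.59 Y9.67 E1.5497
G1 X-5.34 Y7.92 E1.7217
G1 X-7.72 Y4.53 E1.8939
G1 X-8.08 Y0.40 E2.0663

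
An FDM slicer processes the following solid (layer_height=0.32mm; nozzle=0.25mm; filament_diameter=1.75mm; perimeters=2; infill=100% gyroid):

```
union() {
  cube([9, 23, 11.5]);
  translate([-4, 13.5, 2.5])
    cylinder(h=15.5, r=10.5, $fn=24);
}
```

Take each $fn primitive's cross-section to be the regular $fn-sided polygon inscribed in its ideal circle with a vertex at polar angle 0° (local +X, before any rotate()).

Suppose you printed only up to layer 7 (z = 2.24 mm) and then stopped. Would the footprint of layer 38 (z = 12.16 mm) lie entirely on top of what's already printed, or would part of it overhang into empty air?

part overhangs

Compare the two slices. At z = 2.24: the cube is present — its section is the full 9×23 rectangle (area 207.00 mm²); the cylinder at (-4, 13.5) is absent (z outside [2.5, 18]); Merging all regions: only the 9×23 cube is present, so the union is just that shape — area = 207.00 mm². At z = 12.16: the cube is not intersected at this z (z outside [0, 11.5]); the cylinder at (-4, 13.5): section is a regular 24-gon, circumradius r=10.5 (area = (24/2)·10.500²·sin(360°/24) = 342.42 mm²); Taking the union: only the r=10.5 cylinder at (-4, 13.5) is present, so the union is just that shape — area = 342.42 mm². Checking containment: at z = 12.16 the cross-section extends beyond the z = 2.24 cross-section by about 252.65 mm².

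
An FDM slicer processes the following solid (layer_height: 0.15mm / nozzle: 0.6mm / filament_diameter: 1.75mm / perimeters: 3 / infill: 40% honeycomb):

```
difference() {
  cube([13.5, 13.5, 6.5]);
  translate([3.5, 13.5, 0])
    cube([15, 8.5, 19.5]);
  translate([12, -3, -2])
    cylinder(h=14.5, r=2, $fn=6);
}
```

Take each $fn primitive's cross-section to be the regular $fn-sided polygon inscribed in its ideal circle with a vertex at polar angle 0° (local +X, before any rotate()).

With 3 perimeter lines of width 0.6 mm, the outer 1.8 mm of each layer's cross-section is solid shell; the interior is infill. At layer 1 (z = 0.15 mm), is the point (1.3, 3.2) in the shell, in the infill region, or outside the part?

At z = 0.15 mm: the cube (footprint 13.5×13.5) is included at this height; the cube at (3.5, 13.5) (footprint 15×8.5) is included at this height; the r=2 cylinder at (12, -3) contributes a regular 6-gon of circumradius 2; Subtracting the remaining from the first: starting from the 13.5×13.5 cube, the 15×8.5 cube at (3.5, 13.5) misses the remaining region (no effect); the r=2 cylinder at (12, -3) misses the remaining region (no effect) — 1 connected region. Overall, the cross-section is a single solid region. The nearest boundary edge runs (0.00, 0.00)→(0.00, 13.50); distance from the point to it = 1.30 mm. The point is inside the cross-section, 1.30 mm from the nearest boundary — within the 1.8 mm shell band (3 × 0.6).

shell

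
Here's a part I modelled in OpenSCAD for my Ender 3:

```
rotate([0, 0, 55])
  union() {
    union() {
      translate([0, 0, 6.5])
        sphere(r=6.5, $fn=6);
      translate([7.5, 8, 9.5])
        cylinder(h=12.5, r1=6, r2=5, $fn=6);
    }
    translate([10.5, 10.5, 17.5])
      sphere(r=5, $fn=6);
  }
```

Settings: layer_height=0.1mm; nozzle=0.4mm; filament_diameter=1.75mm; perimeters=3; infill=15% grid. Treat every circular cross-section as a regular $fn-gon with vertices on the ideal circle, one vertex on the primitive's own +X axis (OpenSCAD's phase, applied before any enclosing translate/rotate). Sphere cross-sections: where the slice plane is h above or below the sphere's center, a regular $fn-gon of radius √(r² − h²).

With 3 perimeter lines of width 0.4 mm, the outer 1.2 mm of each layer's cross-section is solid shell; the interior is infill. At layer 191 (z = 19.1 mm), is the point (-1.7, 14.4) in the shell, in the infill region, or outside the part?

At z = 19.1 mm: the sphere is absent (|z−center|=12.600 > r=6.5); the cone at (7.5, 8) (r1=6→r2=5) has section circumradius 5.232 here — a regular 6-gon; Merging all regions: only the cone at (7.5, 8) is present, so the union is just that shape — 1 connected region; the r=5 sphere at (10.5, 10.5) contributes a regular 6-gon of circumradius √(5²−1.6²) = 4.737; Taking the union: the regions partially overlap (shared area 30.03 mm²), so overlapping operands fuse into one piece — 1 connected region; (whole slice rotated 55° about Z — lengths, areas and connectivity unchanged). Overall, the cross-section is a single solid region. Undo the 55° rotation: the query point maps to (10.821, 9.652) in the un-rotated model frame. The nearest boundary edge runs (12.87, 6.40)→(11.81, 6.40); distance from the point to it = 3.40 mm. The point is inside the cross-section and 3.40 mm from the nearest boundary — more than the 1.2 mm shell width (3 × 0.4), so it's in the infill interior.

infill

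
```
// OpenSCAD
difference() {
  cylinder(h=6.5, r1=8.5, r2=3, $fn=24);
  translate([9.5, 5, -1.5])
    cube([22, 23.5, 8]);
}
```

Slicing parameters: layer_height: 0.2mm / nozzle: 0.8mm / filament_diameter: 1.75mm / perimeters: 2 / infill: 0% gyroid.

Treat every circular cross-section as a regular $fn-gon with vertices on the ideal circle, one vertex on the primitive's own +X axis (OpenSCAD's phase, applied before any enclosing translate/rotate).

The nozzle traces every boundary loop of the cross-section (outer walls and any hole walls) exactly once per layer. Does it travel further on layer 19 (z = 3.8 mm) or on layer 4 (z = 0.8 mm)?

Layer 19 (z = 3.8): the cone contributes a regular 24-gon of circumradius 5.285 (interpolated between r1=8.5 and r2=3 at t=0.585) (perimeter = 2·24·5.285·sin(180°/24) = 33.11 mm); the cube at (9.5, 5) is present — its section is the full 22×23.5 rectangle (perimeter 91.00 mm); Taking the first minus the rest: starting from the cone, the 22×23.5 cube at (9.5, 5) misses the remaining region (no effect) — boundary = 33.11 mm. So its perimeter = 33.11 mm. Layer 4 (z = 0.8): the cone contributes a regular 24-gon of circumradius 7.823 (interpolated between r1=8.5 and r2=3 at t=0.123) (perimeter = 2·24·7.823·sin(180°/24) = 49.01 mm); the cube at (9.5, 5) is present — its section is the full 22×23.5 rectangle (perimeter 91.00 mm); Taking the first minus the rest: starting from the cone, the 22×23.5 cube at (9.5, 5) misses the remaining region (no effect) — boundary = 49.01 mm. So its perimeter = 49.01 mm. Layer 4 is larger (49.01 vs 33.11 mm).

layer 4 (z = 0.8 mm)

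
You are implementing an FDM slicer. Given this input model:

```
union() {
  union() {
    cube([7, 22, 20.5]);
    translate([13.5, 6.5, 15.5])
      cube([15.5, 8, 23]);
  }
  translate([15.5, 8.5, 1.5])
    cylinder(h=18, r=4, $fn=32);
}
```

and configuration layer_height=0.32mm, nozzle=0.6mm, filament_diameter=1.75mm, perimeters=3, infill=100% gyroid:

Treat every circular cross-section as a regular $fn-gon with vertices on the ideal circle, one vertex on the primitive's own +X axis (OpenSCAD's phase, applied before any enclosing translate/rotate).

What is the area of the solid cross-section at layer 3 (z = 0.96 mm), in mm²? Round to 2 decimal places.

154.00 mm²

At z = 0.96 mm: the cube (footprint 7×22) is included at this height (area 154.00 mm²); the cube at (13.5, 6.5) is absent (z outside [15.5, 38.5]); Taking the union: only the 7×22 cube is present, so the union is just that shape — area = 154.00 mm²; the cylinder at (15.5, 8.5) does not reach this height (z outside [1.5, 19.5]); Taking the union: only that combined region is present, so the union is just that shape — area = 154.00 mm². Overall, the cross-section is a single solid region. Net area = 154.00 mm².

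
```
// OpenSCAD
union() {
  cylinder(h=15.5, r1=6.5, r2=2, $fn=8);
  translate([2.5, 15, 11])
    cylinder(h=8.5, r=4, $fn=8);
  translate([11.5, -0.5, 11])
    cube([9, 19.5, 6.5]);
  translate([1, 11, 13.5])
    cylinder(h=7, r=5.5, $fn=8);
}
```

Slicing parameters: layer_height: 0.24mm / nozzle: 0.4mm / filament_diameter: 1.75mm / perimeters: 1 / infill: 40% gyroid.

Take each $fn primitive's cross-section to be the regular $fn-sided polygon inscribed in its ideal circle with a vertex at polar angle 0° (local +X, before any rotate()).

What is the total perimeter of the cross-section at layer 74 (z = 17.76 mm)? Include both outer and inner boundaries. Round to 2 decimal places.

At z = 17.76 mm: the cone is absent (z outside [0, 15.5]); the cylinder at (2.5, 15): section is a regular 8-gon, circumradius r=4 (perimeter = 2·8·4.000·sin(180°/8) = 24.49 mm); the cube at (11.5, -0.5) is absent (z outside [11, 17.5]); the r=5.5 cylinder at (1, 11) gives a regular 8-gon of circumradius 5.5 (constant along its height) (perimeter = 2·8·5.500·sin(180°/8) = 33.68 mm); Taking the union: the regions partially overlap (shared area 26.08 mm²), so the edge portions inside another operand are dropped and the merged outline is re-measured after clipping — boundary = 38.77 mm. Overall, the cross-section is a single solid region. Total boundary length (outer) = 38.77 mm.

38.77 mm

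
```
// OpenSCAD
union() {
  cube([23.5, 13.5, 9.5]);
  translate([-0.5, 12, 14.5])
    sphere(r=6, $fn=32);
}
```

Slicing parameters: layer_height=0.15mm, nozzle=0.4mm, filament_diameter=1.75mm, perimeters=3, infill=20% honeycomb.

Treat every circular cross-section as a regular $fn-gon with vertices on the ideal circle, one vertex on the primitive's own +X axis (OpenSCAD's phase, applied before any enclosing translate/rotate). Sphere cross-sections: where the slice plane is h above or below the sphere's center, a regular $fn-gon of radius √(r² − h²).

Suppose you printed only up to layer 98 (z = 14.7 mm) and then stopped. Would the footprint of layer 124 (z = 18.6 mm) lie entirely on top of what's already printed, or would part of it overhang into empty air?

Compare the two slices. At z = 14.7: the cube is absent (z outside [0, 9.5]); the r=6 sphere at (-0.5, 12) contributes a regular 32-gon of circumradius √(6²−0.2²) = 5.997 (area = (32/2)·5.997²·sin(360°/32) = 112.25 mm²); Merging all regions: only the r=6 sphere at (-0.5, 12) is present, so the union is just that shape — area = 112.25 mm². At z = 18.6: the cube does not reach this height (z outside [0, 9.5]); the r=6 sphere at (-0.5, 12) contributes a regular 32-gon of circumradius √(6²−4.1²) = 4.381 (area = (32/2)·4.381²·sin(360°/32) = 59.90 mm²); Taking the union: only the r=6 sphere at (-0.5, 12) is present, so the union is just that shape — area = 59.90 mm². Checking containment: the cross-section at z = 18.6 is a subset of the cross-section at z = 14.7.

entirely on top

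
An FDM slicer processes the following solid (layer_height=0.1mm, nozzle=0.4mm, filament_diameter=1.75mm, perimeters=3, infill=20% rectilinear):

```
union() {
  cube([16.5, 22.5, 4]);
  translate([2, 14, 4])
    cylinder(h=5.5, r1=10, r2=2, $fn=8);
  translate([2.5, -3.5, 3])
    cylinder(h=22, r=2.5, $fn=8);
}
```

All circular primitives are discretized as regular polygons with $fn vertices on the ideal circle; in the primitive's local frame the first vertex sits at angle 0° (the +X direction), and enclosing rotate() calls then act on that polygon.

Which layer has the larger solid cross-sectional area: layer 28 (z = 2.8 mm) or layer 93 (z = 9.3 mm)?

layer 28 (z = 2.8 mm)

Layer 28 (z = 2.8): the 16.5×22.5 cube contributes its full rectangle (area 371.25 mm²); the cone at (2, 14) is absent (z outside [4, 9.5]); the cylinder at (2.5, -3.5) does not reach this height (z outside [3, 25]); Merging all regions: only the 16.5×22.5 cube is present, so the union is just that shape — area = 371.25 mm². So its area = 371.25 mm². Layer 93 (z = 9.3): the cube does not reach this height (z outside [0, 4]); the cone at (2, 14): at t=0.964 of its height the radius interpolates to r₁+(r₂−r₁)t = 2.291, giving a regular 8-gon of that circumradius (area = (8/2)·2.291²·sin(360°/8) = 14.84 mm²); the cylinder at (2.5, -3.5): section is a regular 8-gon, circumradius r=2.5 (area = (8/2)·2.500²·sin(360°/8) = 17.68 mm²); Taking the union: the 2 present regions are separate (no shared area or edge), so areas and boundary lengths simply add and each stays a separate island — area = 32.52 mm². So its area = 32.52 mm². Layer 28 is larger (371.25 vs 32.52 mm²).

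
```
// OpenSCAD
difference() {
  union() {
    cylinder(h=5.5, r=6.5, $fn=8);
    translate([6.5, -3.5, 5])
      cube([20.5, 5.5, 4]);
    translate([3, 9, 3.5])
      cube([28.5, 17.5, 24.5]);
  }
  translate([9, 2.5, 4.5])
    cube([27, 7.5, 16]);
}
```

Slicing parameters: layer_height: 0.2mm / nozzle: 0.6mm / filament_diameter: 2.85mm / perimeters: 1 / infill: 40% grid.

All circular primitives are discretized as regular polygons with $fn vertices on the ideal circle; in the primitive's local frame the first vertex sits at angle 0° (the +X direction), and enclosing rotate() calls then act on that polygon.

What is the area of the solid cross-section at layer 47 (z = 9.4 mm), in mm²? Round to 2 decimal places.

476.25 mm²

At z = 9.4 mm: the cylinder does not reach this height (z outside [0, 5.5]); the cube at (6.5, -3.5) is not intersected at this z (z outside [5, 9]); the 28.5×17.5 cube at (3, 9) contributes its full rectangle (area 498.75 mm²); Merging all regions: only the 28.5×17.5 cube at (3, 9) is present, so the union is just that shape — area = 498.75 mm²; the cube at (9, 2.5) (footprint 27×7.5) is included at this height (area 202.50 mm²); Taking the first minus the rest: starting from the result so far (498.75 mm²), the 27×7.5 cube at (9, 2.5) partially overlaps it — only the 22.50 mm² overlap (of its 202.50 mm²) is removed, clipping the outline — area = 476.25 mm². Overall, the cross-section is a single solid region. Net area = 476.25 mm².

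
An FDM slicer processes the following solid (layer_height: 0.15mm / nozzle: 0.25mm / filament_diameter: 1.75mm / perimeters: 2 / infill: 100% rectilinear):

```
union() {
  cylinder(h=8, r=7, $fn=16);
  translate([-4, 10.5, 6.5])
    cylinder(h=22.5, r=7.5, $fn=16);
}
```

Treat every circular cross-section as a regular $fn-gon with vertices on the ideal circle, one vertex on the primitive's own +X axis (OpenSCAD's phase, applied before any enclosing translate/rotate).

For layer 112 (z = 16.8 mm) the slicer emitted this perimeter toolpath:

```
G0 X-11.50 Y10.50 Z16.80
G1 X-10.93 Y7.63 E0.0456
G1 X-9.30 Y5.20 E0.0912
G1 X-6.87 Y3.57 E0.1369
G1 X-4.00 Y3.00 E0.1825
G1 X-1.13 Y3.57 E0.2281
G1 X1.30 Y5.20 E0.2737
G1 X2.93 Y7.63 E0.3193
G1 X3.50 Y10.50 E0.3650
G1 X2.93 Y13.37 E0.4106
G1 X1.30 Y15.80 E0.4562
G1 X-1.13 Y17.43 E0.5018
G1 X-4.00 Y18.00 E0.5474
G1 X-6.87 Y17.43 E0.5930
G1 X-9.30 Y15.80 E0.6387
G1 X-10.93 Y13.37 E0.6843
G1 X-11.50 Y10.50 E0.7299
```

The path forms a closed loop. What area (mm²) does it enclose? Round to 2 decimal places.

Apply the shoelace formula to the sequence of (X, Y) vertices; enclosed area = 172.17 mm².

172.17 mm²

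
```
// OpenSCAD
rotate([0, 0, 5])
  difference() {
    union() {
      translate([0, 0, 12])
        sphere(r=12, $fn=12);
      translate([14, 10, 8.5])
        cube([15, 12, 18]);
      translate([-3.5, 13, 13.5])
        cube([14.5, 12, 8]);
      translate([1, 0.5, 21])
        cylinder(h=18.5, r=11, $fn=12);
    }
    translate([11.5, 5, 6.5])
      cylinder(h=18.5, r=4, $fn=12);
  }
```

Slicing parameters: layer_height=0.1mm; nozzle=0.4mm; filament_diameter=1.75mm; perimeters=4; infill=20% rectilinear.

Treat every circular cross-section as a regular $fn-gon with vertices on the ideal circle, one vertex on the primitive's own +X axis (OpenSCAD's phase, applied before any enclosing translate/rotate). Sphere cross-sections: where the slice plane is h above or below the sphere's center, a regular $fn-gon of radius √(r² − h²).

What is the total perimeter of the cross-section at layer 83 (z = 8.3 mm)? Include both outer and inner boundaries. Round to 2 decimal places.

72.20 mm

At z = 8.3 mm: the sphere: section is a regular 12-gon, circumradius = √(r²−h²) = √(12²−3.7²) = 11.415 (perimeter = 2·12·11.415·sin(180°/12) = 70.91 mm); the cube at (14, 10) is absent (z outside [8.5, 26.5]); the cube at (-3.5, 13) does not reach this height (z outside [13.5, 21.5]); the cylinder at (1, 0.5) is absent (z outside [21, 39.5]); Taking the union: only the r=12 sphere is present, so the union is just that shape — boundary = 70.91 mm; the r=4 cylinder at (11.5, 5) contributes a regular 12-gon of circumradius 4 (perimeter = 2·12·4.000·sin(180°/12) = 24.85 mm); Subtracting the remaining from the first: starting from the result so far, the r=4 cylinder at (11.5, 5) partially overlaps it — only the 12.01 mm² overlap (of its 48.00 mm²) is removed, clipping the outline — boundary = 72.20 mm; (whole slice rotated 5° about Z — lengths, areas and connectivity unchanged). Overall, the cross-section is a single solid region. Total boundary length (outer) = 72.20 mm.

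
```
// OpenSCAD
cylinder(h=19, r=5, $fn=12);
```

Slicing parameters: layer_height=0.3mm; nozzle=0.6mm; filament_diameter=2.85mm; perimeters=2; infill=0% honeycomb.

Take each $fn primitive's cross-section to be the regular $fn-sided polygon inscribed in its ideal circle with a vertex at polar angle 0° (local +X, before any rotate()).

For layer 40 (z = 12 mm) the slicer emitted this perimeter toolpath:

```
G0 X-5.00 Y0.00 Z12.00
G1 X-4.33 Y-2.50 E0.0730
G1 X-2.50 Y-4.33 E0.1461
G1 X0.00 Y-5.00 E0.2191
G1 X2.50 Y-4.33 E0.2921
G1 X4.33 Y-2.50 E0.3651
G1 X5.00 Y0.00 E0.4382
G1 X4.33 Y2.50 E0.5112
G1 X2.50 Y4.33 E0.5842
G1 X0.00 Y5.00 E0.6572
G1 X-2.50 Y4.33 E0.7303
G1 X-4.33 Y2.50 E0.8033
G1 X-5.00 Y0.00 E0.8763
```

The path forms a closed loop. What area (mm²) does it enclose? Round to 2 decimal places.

75.00 mm²

Apply the shoelace formula to the sequence of (X, Y) vertices; enclosed area = 75.00 mm².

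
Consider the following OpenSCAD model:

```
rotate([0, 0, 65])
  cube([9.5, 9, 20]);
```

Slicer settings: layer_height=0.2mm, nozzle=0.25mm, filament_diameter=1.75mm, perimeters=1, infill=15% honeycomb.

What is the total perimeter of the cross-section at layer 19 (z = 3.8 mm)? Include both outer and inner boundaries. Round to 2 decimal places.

37.00 mm

At z = 3.8 mm: the cube (footprint 9.5×9) is included at this height (perimeter 37.00 mm); (rotated 65° about Z; rotation is an isometry so areas/perimeters/island counts are preserved). Overall, the cross-section is a single solid region. Total boundary length (outer) = 37.00 mm.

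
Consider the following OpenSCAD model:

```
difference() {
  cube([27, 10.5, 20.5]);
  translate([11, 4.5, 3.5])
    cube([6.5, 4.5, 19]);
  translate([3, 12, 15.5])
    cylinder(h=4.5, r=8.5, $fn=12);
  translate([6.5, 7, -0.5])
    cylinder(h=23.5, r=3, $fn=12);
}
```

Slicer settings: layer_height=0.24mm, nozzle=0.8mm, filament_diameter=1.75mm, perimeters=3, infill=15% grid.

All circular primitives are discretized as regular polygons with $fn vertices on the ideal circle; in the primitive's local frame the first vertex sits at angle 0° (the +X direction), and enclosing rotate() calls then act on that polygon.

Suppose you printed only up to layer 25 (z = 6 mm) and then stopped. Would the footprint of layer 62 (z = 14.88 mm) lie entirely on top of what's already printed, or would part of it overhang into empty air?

entirely on top

Compare the two slices. At z = 6: the 27×10.5 cube contributes its full rectangle (area 283.50 mm²); the cube at (11, 4.5) (footprint 6.5×4.5) is included at this height (area 29.25 mm²); the cylinder at (3, 12) is absent (z outside [15.5, 20]); the r=3 cylinder at (6.5, 7) contributes a regular 12-gon of circumradius 3 (area = (12/2)·3.000²·sin(360°/12) = 27.00 mm²); Subtracting the remaining from the first: starting from the 27×10.5 cube (283.50 mm²), the 6.5×4.5 cube at (11, 4.5) lies wholly inside it (removes its full 29.25 mm² and its 22.00 mm outline becomes a hole wall); the r=3 cylinder at (6.5, 7) lies wholly inside it (removes its full 27.00 mm² and its 18.63 mm outline becomes a hole wall) — area = 227.25 mm². At z = 14.88: the cube is present — its section is the full 27×10.5 rectangle (area 283.50 mm²); the cube at (11, 4.5) is present — its section is the full 6.5×4.5 rectangle (area 29.25 mm²); the cylinder at (3, 12) does not reach this height (z outside [15.5, 20]); the r=3 cylinder at (6.5, 7) contributes a regular 12-gon of circumradius 3 (area = (12/2)·3.000²·sin(360°/12) = 27.00 mm²); Subtracting the remaining from the first: starting from the 27×10.5 cube (283.50 mm²), the 6.5×4.5 cube at (11, 4.5) lies wholly inside it (removes its full 29.25 mm² and its 22.00 mm outline becomes a hole wall); the r=3 cylinder at (6.5, 7) lies wholly inside it (removes its full 27.00 mm² and its 18.63 mm outline becomes a hole wall) — area = 227.25 mm². Checking containment: the cross-section at z = 14.88 is a subset of the cross-section at z = 6.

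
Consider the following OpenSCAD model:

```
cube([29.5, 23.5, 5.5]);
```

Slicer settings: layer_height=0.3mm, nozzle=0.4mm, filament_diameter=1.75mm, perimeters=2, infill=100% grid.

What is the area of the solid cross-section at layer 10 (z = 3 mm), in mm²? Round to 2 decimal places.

693.25 mm²

At z = 3 mm: the cube (footprint 29.5×23.5) is included at this height (area 693.25 mm²). Overall, the cross-section is a single solid region. Net area = 693.25 mm².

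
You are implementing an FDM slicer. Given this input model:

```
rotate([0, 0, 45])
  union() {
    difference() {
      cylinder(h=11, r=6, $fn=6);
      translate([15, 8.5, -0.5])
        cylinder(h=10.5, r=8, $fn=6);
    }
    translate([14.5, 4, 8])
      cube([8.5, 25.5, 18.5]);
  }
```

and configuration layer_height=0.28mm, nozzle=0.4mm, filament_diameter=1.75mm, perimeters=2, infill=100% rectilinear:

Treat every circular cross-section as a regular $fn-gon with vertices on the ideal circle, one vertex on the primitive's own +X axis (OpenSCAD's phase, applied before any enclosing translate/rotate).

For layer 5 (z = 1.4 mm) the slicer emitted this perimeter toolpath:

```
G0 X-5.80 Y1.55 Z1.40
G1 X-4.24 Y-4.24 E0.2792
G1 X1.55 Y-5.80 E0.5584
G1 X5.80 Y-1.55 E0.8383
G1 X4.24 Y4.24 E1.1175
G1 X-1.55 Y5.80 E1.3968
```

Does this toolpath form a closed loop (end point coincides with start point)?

no

Start point (G0): (-5.80, 1.55). End point (last G1): the path does not return to the start — open.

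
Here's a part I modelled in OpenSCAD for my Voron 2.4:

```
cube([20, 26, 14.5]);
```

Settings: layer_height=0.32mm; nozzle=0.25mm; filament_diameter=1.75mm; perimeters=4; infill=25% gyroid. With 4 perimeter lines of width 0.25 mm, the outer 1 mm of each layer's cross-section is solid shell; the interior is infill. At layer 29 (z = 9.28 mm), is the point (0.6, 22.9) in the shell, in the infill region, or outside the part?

shell

At z = 9.28 mm: the 20×26 cube contributes its full rectangle. Overall, the cross-section is a single solid region. The nearest boundary edge runs (0.00, 26.00)→(0.00, 0.00); distance from the point to it = 0.60 mm. The point is inside the cross-section, 0.60 mm from the nearest boundary — within the 1 mm shell band (4 × 0.25).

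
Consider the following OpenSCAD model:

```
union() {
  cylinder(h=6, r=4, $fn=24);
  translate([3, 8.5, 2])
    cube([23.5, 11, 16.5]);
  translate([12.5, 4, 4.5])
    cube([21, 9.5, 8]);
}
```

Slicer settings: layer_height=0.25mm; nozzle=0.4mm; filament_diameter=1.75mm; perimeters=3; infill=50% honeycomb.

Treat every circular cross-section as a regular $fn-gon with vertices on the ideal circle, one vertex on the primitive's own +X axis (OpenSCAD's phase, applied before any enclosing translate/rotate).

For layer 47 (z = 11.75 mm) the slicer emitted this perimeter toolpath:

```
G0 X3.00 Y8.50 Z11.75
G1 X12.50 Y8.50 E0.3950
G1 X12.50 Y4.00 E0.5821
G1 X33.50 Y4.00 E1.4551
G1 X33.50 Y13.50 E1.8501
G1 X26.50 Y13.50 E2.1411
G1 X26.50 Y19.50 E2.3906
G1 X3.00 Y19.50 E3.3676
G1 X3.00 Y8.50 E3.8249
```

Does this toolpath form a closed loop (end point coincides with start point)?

yes

Start point (G0): (3.00, 8.50). End point (last G1): the path returns to the start — closed.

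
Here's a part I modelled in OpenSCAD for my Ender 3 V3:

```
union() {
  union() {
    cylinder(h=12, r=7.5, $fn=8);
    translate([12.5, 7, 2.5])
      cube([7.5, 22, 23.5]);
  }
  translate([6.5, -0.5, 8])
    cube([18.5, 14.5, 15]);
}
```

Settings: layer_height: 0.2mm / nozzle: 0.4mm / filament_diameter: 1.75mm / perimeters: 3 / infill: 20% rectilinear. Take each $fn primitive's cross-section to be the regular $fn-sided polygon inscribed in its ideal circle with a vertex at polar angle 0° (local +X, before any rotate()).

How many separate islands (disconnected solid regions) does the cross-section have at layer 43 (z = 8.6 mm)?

At z = 8.6 mm: the r=7.5 cylinder gives a regular 8-gon of circumradius 7.5 (constant along its height); the cube at (12.5, 7) is present — its section is the full 7.5×22 rectangle; Combining (union): the 2 present regions are separate (no shared area or edge), so areas and boundary lengths simply add and each stays a separate island — 2 connected regions; the 18.5×14.5 cube at (6.5, -0.5) contributes its full rectangle; Merging all regions: the regions partially overlap (shared area 54.16 mm²), so overlapping operands fuse into one piece — 1 connected region. Overall, the cross-section is a single solid region. Island count = 1.

1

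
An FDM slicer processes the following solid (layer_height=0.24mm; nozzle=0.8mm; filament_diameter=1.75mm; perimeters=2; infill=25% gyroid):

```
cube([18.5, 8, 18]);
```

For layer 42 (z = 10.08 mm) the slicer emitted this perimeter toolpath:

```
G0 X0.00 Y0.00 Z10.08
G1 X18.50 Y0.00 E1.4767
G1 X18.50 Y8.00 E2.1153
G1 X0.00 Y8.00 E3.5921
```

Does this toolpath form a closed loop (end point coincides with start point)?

Start point (G0): (0.00, 0.00). End point (last G1): the path does not return to the start — open.

no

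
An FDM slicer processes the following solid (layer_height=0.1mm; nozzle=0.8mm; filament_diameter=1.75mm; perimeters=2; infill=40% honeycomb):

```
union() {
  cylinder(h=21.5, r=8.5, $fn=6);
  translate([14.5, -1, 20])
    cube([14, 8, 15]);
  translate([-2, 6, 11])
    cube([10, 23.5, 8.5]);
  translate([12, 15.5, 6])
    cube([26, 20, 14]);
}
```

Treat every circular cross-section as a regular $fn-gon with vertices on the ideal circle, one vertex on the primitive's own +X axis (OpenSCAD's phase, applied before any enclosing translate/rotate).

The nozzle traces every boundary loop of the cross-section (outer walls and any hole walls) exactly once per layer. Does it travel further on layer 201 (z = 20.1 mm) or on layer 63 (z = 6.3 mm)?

layer 63 (z = 6.3 mm)

Layer 201 (z = 20.1): the cylinder: section is a regular 6-gon, circumradius r=8.5 (perimeter = 2·6·8.500·sin(180°/6) = 51.00 mm); the cube at (14.5, -1) (footprint 14×8) is included at this height (perimeter 44.00 mm); the cube at (-2, 6) is absent (z outside [11, 19.5]); the cube at (12, 15.5) does not reach this height (z outside [6, 20]); Combining (union): the 2 present regions are separate (no shared area or edge), so areas and boundary lengths simply add and each stays a separate island — boundary = 95.00 mm. So its perimeter = 95.00 mm. Layer 63 (z = 6.3): the cylinder: section is a regular 6-gon, circumradius r=8.5 (perimeter = 2·6·8.500·sin(180°/6) = 51.00 mm); the cube at (14.5, -1) is absent (z outside [20, 35]); the cube at (-2, 6) is absent (z outside [11, 19.5]); the 26×20 cube at (12, 15.5) contributes its full rectangle (perimeter 92.00 mm); Merging all regions: the 2 present regions are separate (no shared area or edge), so areas and boundary lengths simply add and each stays a separate island — boundary = 143.00 mm. So its perimeter = 143.00 mm. Layer 63 is larger (143.00 vs 95.00 mm).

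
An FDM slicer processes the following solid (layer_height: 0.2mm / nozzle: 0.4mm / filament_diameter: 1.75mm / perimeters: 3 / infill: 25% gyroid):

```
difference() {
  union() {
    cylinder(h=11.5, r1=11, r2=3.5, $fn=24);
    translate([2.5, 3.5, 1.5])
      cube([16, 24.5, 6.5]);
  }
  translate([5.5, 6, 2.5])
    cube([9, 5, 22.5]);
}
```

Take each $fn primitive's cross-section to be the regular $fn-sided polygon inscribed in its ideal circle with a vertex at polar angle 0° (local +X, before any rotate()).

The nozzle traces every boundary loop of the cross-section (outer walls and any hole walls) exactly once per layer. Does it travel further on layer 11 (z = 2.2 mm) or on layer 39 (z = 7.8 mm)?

layer 39 (z = 7.8 mm)

Layer 11 (z = 2.2): the cone contributes a regular 24-gon of circumradius 9.565 (interpolated between r1=11 and r2=3.5 at t=0.191) (perimeter = 2·24·9.565·sin(180°/24) = 59.93 mm); the 16×24.5 cube at (2.5, 3.5) contributes its full rectangle (perimeter 81.00 mm); Taking the union: the regions partially overlap (shared area 23.77 mm²), so the edge portions inside another operand are dropped and the merged outline is re-measured after clipping — boundary = 120.03 mm; the cube at (5.5, 6) is not intersected at this z (z outside [2.5, 25]); Subtracting the remaining from the first: none of the subtracted shapes is present at this height, so that combined region is unchanged — boundary = 120.03 mm. So its perimeter = 120.03 mm. Layer 39 (z = 7.8): the cone: at t=0.678 of its height the radius interpolates to r₁+(r₂−r₁)t = 5.913, giving a regular 24-gon of that circumradius (perimeter = 2·24·5.913·sin(180°/24) = 37.05 mm); the 16×24.5 cube at (2.5, 3.5) contributes its full rectangle (perimeter 81.00 mm); Merging all regions: the regions partially overlap (shared area 2.37 mm²), so the edge portions inside another operand are dropped and the merged outline is re-measured after clipping — boundary = 111.14 mm; the cube at (5.5, 6) (footprint 9×5) is included at this height (perimeter 28.00 mm); Subtracting the remaining from the first: starting from that combined region, the 9×5 cube at (5.5, 6) lies wholly inside it (removes its full 45.00 mm² and its 28.00 mm outline becomes a hole wall) — boundary (outer + 1 inner loop) = 139.14 mm. So its perimeter = 139.14 mm. Layer 39 is larger (139.14 vs 120.03 mm).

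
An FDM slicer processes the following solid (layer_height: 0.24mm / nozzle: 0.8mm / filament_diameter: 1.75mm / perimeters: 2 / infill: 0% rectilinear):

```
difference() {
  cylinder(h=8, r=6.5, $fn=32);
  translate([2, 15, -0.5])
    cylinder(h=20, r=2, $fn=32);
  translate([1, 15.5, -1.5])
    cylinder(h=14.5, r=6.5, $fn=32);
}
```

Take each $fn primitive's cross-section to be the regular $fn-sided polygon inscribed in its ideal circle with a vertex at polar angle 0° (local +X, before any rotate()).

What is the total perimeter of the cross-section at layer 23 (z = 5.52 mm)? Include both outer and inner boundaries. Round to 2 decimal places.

At z = 5.52 mm: the r=6.5 cylinder gives a regular 32-gon of circumradius 6.5 (constant along its height) (perimeter = 2·32·6.500·sin(180°/32) = 40.78 mm); the r=2 cylinder at (2, 15) gives a regular 32-gon of circumradius 2 (constant along its height) (perimeter = 2·32·2.000·sin(180°/32) = 12.55 mm); the cylinder at (1, 15.5): section is a regular 32-gon, circumradius r=6.5 (perimeter = 2·32·6.500·sin(180°/32) = 40.78 mm); Taking the first minus the rest: starting from the r=6.5 cylinder, the r=2 cylinder at (2, 15) misses the remaining region (no effect); the r=6.5 cylinder at (1, 15.5) misses the remaining region (no effect) — boundary = 40.78 mm. Overall, the cross-section is a single solid region. Total boundary length (outer) = 40.78 mm.

40.78 mm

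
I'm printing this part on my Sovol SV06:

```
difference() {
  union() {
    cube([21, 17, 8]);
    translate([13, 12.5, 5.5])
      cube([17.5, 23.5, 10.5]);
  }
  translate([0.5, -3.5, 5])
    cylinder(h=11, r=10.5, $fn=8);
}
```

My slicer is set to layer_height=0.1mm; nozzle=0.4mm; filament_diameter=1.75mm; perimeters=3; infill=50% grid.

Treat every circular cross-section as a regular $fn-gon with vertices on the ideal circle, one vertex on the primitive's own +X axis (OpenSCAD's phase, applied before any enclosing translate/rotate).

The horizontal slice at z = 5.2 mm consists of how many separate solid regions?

At z = 5.2 mm: the cube (footprint 21×17) is included at this height; the cube at (13, 12.5) does not reach this height (z outside [5.5, 16]); Taking the union: only the 21×17 cube is present, so the union is just that shape — 1 connected region; the cylinder at (0.5, -3.5): section is a regular 8-gon, circumradius r=10.5; Taking the first minus the rest: starting from that combined region, the r=10.5 cylinder at (0.5, -3.5) partially overlaps it — only the 47.19 mm² overlap (of its 311.83 mm²) is removed, clipping the outline — 1 connected region. The result has 1 disconnected region.

1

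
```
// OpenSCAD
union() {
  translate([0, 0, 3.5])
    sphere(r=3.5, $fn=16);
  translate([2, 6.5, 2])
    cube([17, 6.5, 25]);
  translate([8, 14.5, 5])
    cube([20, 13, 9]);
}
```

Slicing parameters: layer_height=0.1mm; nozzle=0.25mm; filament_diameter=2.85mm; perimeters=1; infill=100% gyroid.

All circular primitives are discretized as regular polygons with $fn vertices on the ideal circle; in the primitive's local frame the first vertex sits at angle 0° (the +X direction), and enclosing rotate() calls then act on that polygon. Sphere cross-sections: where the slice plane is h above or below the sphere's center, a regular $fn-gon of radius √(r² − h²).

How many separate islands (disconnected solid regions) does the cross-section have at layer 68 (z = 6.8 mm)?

At z = 6.8 mm: the r=3.5 sphere contributes a regular 16-gon of circumradius √(3.5²−3.3²) = 1.166; the 17×6.5 cube at (2, 6.5) contributes its full rectangle; the cube at (8, 14.5) (footprint 20×13) is included at this height; Merging all regions: the 3 present regions are separate (no shared area or edge), so areas and boundary lengths simply add and each stays a separate island — 3 connected regions. Overall, the cross-section has 3 separate islands. Island count = 3.

3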